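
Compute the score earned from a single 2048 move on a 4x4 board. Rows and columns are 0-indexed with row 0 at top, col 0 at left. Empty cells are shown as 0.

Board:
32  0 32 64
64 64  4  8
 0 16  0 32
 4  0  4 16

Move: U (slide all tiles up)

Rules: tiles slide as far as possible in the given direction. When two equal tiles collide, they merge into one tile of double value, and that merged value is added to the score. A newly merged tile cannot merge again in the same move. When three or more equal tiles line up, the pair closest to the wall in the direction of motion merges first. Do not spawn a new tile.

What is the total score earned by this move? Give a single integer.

Slide up:
col 0: [32, 64, 0, 4] -> [32, 64, 4, 0]  score +0 (running 0)
col 1: [0, 64, 16, 0] -> [64, 16, 0, 0]  score +0 (running 0)
col 2: [32, 4, 0, 4] -> [32, 8, 0, 0]  score +8 (running 8)
col 3: [64, 8, 32, 16] -> [64, 8, 32, 16]  score +0 (running 8)
Board after move:
32 64 32 64
64 16  8  8
 4  0  0 32
 0  0  0 16

Answer: 8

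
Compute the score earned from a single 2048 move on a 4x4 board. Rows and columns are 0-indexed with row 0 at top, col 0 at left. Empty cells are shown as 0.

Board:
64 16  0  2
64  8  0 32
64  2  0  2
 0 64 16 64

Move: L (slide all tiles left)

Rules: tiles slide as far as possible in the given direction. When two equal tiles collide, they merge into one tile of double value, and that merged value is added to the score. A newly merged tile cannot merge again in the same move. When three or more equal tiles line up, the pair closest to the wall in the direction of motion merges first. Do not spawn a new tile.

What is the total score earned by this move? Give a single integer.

Slide left:
row 0: [64, 16, 0, 2] -> [64, 16, 2, 0]  score +0 (running 0)
row 1: [64, 8, 0, 32] -> [64, 8, 32, 0]  score +0 (running 0)
row 2: [64, 2, 0, 2] -> [64, 4, 0, 0]  score +4 (running 4)
row 3: [0, 64, 16, 64] -> [64, 16, 64, 0]  score +0 (running 4)
Board after move:
64 16  2  0
64  8 32  0
64  4  0  0
64 16 64  0

Answer: 4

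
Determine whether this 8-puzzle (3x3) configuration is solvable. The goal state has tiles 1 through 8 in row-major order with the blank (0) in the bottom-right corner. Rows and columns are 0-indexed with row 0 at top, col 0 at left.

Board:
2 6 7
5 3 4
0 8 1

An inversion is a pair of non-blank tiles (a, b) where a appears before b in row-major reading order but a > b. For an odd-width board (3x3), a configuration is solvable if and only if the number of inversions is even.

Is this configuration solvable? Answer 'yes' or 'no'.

Inversions (pairs i<j in row-major order where tile[i] > tile[j] > 0): 15
15 is odd, so the puzzle is not solvable.

Answer: no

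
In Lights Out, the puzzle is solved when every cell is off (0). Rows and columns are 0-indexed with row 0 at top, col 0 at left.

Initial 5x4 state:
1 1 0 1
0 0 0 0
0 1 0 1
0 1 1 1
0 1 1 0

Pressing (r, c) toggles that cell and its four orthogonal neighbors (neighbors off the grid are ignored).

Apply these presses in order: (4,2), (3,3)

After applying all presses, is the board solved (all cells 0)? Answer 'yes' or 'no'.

After press 1 at (4,2):
1 1 0 1
0 0 0 0
0 1 0 1
0 1 0 1
0 0 0 1

After press 2 at (3,3):
1 1 0 1
0 0 0 0
0 1 0 0
0 1 1 0
0 0 0 0

Lights still on: 6

Answer: no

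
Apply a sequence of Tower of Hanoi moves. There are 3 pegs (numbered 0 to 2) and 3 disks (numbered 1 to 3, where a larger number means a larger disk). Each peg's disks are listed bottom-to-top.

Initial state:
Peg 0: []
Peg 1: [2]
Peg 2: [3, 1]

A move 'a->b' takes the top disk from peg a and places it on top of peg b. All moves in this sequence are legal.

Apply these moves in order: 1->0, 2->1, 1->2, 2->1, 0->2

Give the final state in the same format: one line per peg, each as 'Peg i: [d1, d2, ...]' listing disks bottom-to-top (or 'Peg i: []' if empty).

After move 1 (1->0):
Peg 0: [2]
Peg 1: []
Peg 2: [3, 1]

After move 2 (2->1):
Peg 0: [2]
Peg 1: [1]
Peg 2: [3]

After move 3 (1->2):
Peg 0: [2]
Peg 1: []
Peg 2: [3, 1]

After move 4 (2->1):
Peg 0: [2]
Peg 1: [1]
Peg 2: [3]

After move 5 (0->2):
Peg 0: []
Peg 1: [1]
Peg 2: [3, 2]

Answer: Peg 0: []
Peg 1: [1]
Peg 2: [3, 2]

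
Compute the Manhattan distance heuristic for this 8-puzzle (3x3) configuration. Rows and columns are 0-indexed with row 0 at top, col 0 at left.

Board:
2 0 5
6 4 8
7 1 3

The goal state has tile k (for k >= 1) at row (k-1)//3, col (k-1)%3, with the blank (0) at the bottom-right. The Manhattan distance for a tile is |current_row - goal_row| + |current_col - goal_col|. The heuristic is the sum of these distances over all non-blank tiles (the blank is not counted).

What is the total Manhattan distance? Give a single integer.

Answer: 13

Derivation:
Tile 2: (0,0)->(0,1) = 1
Tile 5: (0,2)->(1,1) = 2
Tile 6: (1,0)->(1,2) = 2
Tile 4: (1,1)->(1,0) = 1
Tile 8: (1,2)->(2,1) = 2
Tile 7: (2,0)->(2,0) = 0
Tile 1: (2,1)->(0,0) = 3
Tile 3: (2,2)->(0,2) = 2
Sum: 1 + 2 + 2 + 1 + 2 + 0 + 3 + 2 = 13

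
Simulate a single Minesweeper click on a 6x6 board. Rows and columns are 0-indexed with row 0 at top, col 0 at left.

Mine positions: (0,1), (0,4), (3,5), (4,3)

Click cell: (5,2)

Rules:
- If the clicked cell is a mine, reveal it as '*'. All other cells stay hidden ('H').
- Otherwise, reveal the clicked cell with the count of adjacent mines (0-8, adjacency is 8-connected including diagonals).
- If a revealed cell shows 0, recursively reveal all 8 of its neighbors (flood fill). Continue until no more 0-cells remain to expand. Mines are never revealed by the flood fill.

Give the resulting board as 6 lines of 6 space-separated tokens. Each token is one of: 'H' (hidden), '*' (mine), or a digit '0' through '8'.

H H H H H H
H H H H H H
H H H H H H
H H H H H H
H H H H H H
H H 1 H H H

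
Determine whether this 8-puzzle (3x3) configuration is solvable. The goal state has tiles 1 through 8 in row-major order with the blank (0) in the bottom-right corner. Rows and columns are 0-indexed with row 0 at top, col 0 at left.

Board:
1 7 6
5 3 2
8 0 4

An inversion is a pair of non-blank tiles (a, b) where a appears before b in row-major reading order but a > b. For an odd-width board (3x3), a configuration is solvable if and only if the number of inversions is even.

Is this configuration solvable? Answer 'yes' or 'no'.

Inversions (pairs i<j in row-major order where tile[i] > tile[j] > 0): 14
14 is even, so the puzzle is solvable.

Answer: yes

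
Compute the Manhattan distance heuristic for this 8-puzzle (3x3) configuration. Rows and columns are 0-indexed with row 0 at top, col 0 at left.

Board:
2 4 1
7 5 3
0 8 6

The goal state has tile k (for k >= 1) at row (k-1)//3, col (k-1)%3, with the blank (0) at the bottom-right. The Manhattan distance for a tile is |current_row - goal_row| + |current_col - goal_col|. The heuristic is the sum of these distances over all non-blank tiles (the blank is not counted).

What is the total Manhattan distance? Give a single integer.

Answer: 8

Derivation:
Tile 2: at (0,0), goal (0,1), distance |0-0|+|0-1| = 1
Tile 4: at (0,1), goal (1,0), distance |0-1|+|1-0| = 2
Tile 1: at (0,2), goal (0,0), distance |0-0|+|2-0| = 2
Tile 7: at (1,0), goal (2,0), distance |1-2|+|0-0| = 1
Tile 5: at (1,1), goal (1,1), distance |1-1|+|1-1| = 0
Tile 3: at (1,2), goal (0,2), distance |1-0|+|2-2| = 1
Tile 8: at (2,1), goal (2,1), distance |2-2|+|1-1| = 0
Tile 6: at (2,2), goal (1,2), distance |2-1|+|2-2| = 1
Sum: 1 + 2 + 2 + 1 + 0 + 1 + 0 + 1 = 8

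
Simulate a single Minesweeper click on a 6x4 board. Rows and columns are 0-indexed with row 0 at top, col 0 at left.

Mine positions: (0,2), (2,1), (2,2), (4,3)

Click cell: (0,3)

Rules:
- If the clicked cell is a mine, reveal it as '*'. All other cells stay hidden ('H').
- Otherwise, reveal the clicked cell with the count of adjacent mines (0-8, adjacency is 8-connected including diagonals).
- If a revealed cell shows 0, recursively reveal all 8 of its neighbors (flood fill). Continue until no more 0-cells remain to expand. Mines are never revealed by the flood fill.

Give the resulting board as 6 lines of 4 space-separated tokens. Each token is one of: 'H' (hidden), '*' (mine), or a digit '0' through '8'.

H H H 1
H H H H
H H H H
H H H H
H H H H
H H H H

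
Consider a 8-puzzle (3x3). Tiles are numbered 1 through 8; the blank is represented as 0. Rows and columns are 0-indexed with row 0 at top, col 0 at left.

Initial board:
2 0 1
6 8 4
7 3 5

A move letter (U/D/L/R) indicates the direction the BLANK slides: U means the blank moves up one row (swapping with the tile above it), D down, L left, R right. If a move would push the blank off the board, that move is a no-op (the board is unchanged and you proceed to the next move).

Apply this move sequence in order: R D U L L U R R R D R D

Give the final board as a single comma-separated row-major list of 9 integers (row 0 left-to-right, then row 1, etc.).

After move 1 (R):
2 1 0
6 8 4
7 3 5

After move 2 (D):
2 1 4
6 8 0
7 3 5

After move 3 (U):
2 1 0
6 8 4
7 3 5

After move 4 (L):
2 0 1
6 8 4
7 3 5

After move 5 (L):
0 2 1
6 8 4
7 3 5

After move 6 (U):
0 2 1
6 8 4
7 3 5

After move 7 (R):
2 0 1
6 8 4
7 3 5

After move 8 (R):
2 1 0
6 8 4
7 3 5

After move 9 (R):
2 1 0
6 8 4
7 3 5

After move 10 (D):
2 1 4
6 8 0
7 3 5

After move 11 (R):
2 1 4
6 8 0
7 3 5

After move 12 (D):
2 1 4
6 8 5
7 3 0

Answer: 2, 1, 4, 6, 8, 5, 7, 3, 0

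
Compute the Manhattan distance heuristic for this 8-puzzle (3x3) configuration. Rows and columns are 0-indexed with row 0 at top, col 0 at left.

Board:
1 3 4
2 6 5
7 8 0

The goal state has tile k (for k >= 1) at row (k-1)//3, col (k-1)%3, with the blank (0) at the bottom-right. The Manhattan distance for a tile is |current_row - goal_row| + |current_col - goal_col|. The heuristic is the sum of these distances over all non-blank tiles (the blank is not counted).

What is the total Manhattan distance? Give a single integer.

Tile 1: at (0,0), goal (0,0), distance |0-0|+|0-0| = 0
Tile 3: at (0,1), goal (0,2), distance |0-0|+|1-2| = 1
Tile 4: at (0,2), goal (1,0), distance |0-1|+|2-0| = 3
Tile 2: at (1,0), goal (0,1), distance |1-0|+|0-1| = 2
Tile 6: at (1,1), goal (1,2), distance |1-1|+|1-2| = 1
Tile 5: at (1,2), goal (1,1), distance |1-1|+|2-1| = 1
Tile 7: at (2,0), goal (2,0), distance |2-2|+|0-0| = 0
Tile 8: at (2,1), goal (2,1), distance |2-2|+|1-1| = 0
Sum: 0 + 1 + 3 + 2 + 1 + 1 + 0 + 0 = 8

Answer: 8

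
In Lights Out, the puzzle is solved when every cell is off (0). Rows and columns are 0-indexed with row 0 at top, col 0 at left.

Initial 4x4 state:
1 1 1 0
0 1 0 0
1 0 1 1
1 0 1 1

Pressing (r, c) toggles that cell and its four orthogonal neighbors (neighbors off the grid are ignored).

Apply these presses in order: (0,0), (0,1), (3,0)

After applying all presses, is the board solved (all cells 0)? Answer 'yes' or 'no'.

Answer: no

Derivation:
After press 1 at (0,0):
0 0 1 0
1 1 0 0
1 0 1 1
1 0 1 1

After press 2 at (0,1):
1 1 0 0
1 0 0 0
1 0 1 1
1 0 1 1

After press 3 at (3,0):
1 1 0 0
1 0 0 0
0 0 1 1
0 1 1 1

Lights still on: 8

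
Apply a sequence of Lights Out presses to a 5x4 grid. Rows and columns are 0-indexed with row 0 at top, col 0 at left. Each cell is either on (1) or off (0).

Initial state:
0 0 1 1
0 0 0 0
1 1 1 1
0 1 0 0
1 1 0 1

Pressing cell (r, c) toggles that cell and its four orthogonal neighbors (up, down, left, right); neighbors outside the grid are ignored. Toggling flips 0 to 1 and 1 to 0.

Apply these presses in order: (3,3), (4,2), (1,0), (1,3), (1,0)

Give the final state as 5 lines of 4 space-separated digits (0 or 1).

After press 1 at (3,3):
0 0 1 1
0 0 0 0
1 1 1 0
0 1 1 1
1 1 0 0

After press 2 at (4,2):
0 0 1 1
0 0 0 0
1 1 1 0
0 1 0 1
1 0 1 1

After press 3 at (1,0):
1 0 1 1
1 1 0 0
0 1 1 0
0 1 0 1
1 0 1 1

After press 4 at (1,3):
1 0 1 0
1 1 1 1
0 1 1 1
0 1 0 1
1 0 1 1

After press 5 at (1,0):
0 0 1 0
0 0 1 1
1 1 1 1
0 1 0 1
1 0 1 1

Answer: 0 0 1 0
0 0 1 1
1 1 1 1
0 1 0 1
1 0 1 1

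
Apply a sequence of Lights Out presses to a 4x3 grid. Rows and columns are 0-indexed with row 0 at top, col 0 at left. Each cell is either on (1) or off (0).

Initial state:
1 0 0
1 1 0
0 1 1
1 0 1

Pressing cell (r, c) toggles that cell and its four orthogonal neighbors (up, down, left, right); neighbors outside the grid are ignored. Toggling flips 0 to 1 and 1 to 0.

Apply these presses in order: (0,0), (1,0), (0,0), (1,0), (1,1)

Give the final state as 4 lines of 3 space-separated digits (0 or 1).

After press 1 at (0,0):
0 1 0
0 1 0
0 1 1
1 0 1

After press 2 at (1,0):
1 1 0
1 0 0
1 1 1
1 0 1

After press 3 at (0,0):
0 0 0
0 0 0
1 1 1
1 0 1

After press 4 at (1,0):
1 0 0
1 1 0
0 1 1
1 0 1

After press 5 at (1,1):
1 1 0
0 0 1
0 0 1
1 0 1

Answer: 1 1 0
0 0 1
0 0 1
1 0 1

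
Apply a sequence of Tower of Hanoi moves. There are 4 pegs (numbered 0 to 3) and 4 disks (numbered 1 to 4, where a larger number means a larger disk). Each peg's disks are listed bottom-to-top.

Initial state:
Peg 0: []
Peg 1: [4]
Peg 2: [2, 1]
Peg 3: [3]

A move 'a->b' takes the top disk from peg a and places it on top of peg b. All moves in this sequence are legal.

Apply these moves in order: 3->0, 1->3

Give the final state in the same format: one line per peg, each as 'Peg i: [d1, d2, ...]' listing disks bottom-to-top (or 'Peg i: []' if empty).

After move 1 (3->0):
Peg 0: [3]
Peg 1: [4]
Peg 2: [2, 1]
Peg 3: []

After move 2 (1->3):
Peg 0: [3]
Peg 1: []
Peg 2: [2, 1]
Peg 3: [4]

Answer: Peg 0: [3]
Peg 1: []
Peg 2: [2, 1]
Peg 3: [4]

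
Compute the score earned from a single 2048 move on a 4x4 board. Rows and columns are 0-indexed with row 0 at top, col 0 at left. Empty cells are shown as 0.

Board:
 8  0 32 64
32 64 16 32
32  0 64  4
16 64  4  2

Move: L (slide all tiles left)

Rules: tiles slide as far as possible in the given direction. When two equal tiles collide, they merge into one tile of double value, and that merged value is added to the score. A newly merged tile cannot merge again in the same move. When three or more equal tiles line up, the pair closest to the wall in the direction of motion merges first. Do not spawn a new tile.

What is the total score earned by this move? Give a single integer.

Answer: 0

Derivation:
Slide left:
row 0: [8, 0, 32, 64] -> [8, 32, 64, 0]  score +0 (running 0)
row 1: [32, 64, 16, 32] -> [32, 64, 16, 32]  score +0 (running 0)
row 2: [32, 0, 64, 4] -> [32, 64, 4, 0]  score +0 (running 0)
row 3: [16, 64, 4, 2] -> [16, 64, 4, 2]  score +0 (running 0)
Board after move:
 8 32 64  0
32 64 16 32
32 64  4  0
16 64  4  2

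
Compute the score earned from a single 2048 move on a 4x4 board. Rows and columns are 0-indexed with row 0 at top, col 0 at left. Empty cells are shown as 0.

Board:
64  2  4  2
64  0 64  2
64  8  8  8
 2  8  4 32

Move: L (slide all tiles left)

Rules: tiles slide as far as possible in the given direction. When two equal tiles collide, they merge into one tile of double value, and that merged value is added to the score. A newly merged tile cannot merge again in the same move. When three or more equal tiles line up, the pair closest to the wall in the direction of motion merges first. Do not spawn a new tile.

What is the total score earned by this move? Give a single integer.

Answer: 144

Derivation:
Slide left:
row 0: [64, 2, 4, 2] -> [64, 2, 4, 2]  score +0 (running 0)
row 1: [64, 0, 64, 2] -> [128, 2, 0, 0]  score +128 (running 128)
row 2: [64, 8, 8, 8] -> [64, 16, 8, 0]  score +16 (running 144)
row 3: [2, 8, 4, 32] -> [2, 8, 4, 32]  score +0 (running 144)
Board after move:
 64   2   4   2
128   2   0   0
 64  16   8   0
  2   8   4  32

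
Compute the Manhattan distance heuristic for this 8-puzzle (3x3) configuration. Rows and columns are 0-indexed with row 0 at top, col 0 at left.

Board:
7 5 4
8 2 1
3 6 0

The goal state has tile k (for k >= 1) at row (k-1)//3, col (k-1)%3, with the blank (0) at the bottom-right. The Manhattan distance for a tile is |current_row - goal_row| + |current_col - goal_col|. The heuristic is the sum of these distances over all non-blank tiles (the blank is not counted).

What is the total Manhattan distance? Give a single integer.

Answer: 18

Derivation:
Tile 7: (0,0)->(2,0) = 2
Tile 5: (0,1)->(1,1) = 1
Tile 4: (0,2)->(1,0) = 3
Tile 8: (1,0)->(2,1) = 2
Tile 2: (1,1)->(0,1) = 1
Tile 1: (1,2)->(0,0) = 3
Tile 3: (2,0)->(0,2) = 4
Tile 6: (2,1)->(1,2) = 2
Sum: 2 + 1 + 3 + 2 + 1 + 3 + 4 + 2 = 18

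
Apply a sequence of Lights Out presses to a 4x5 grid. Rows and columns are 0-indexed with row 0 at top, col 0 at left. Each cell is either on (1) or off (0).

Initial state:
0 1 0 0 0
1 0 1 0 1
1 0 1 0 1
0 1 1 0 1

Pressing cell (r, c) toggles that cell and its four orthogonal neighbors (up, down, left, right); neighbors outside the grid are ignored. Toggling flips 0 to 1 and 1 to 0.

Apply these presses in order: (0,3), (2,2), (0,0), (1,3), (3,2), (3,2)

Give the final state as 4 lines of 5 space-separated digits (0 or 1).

Answer: 1 0 1 0 1
0 0 1 0 0
1 1 0 0 1
0 1 0 0 1

Derivation:
After press 1 at (0,3):
0 1 1 1 1
1 0 1 1 1
1 0 1 0 1
0 1 1 0 1

After press 2 at (2,2):
0 1 1 1 1
1 0 0 1 1
1 1 0 1 1
0 1 0 0 1

After press 3 at (0,0):
1 0 1 1 1
0 0 0 1 1
1 1 0 1 1
0 1 0 0 1

After press 4 at (1,3):
1 0 1 0 1
0 0 1 0 0
1 1 0 0 1
0 1 0 0 1

After press 5 at (3,2):
1 0 1 0 1
0 0 1 0 0
1 1 1 0 1
0 0 1 1 1

After press 6 at (3,2):
1 0 1 0 1
0 0 1 0 0
1 1 0 0 1
0 1 0 0 1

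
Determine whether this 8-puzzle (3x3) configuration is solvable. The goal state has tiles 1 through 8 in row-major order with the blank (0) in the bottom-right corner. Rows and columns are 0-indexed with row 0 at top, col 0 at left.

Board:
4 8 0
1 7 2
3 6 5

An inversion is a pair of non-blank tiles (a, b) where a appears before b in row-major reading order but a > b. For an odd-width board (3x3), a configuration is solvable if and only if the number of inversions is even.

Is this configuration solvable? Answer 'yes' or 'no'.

Answer: yes

Derivation:
Inversions (pairs i<j in row-major order where tile[i] > tile[j] > 0): 14
14 is even, so the puzzle is solvable.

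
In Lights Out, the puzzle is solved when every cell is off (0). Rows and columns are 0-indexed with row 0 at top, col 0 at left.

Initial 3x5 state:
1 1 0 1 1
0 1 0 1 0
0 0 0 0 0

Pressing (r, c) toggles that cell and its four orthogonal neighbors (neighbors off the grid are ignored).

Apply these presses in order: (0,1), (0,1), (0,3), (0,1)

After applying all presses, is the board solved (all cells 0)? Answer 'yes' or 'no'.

After press 1 at (0,1):
0 0 1 1 1
0 0 0 1 0
0 0 0 0 0

After press 2 at (0,1):
1 1 0 1 1
0 1 0 1 0
0 0 0 0 0

After press 3 at (0,3):
1 1 1 0 0
0 1 0 0 0
0 0 0 0 0

After press 4 at (0,1):
0 0 0 0 0
0 0 0 0 0
0 0 0 0 0

Lights still on: 0

Answer: yes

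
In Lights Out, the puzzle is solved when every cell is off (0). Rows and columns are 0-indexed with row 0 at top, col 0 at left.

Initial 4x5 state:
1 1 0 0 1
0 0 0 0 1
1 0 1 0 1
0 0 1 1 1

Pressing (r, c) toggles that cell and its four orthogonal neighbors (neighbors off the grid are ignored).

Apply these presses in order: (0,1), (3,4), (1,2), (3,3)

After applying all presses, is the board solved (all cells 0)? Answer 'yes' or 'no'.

After press 1 at (0,1):
0 0 1 0 1
0 1 0 0 1
1 0 1 0 1
0 0 1 1 1

After press 2 at (3,4):
0 0 1 0 1
0 1 0 0 1
1 0 1 0 0
0 0 1 0 0

After press 3 at (1,2):
0 0 0 0 1
0 0 1 1 1
1 0 0 0 0
0 0 1 0 0

After press 4 at (3,3):
0 0 0 0 1
0 0 1 1 1
1 0 0 1 0
0 0 0 1 1

Lights still on: 8

Answer: no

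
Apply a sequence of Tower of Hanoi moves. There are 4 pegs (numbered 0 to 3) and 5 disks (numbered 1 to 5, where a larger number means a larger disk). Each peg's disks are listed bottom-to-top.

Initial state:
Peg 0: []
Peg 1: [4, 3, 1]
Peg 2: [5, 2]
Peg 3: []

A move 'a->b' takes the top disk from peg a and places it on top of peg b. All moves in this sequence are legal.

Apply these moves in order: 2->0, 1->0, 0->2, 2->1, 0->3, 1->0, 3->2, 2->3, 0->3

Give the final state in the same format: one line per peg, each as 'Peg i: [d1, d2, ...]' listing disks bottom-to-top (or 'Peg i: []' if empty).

After move 1 (2->0):
Peg 0: [2]
Peg 1: [4, 3, 1]
Peg 2: [5]
Peg 3: []

After move 2 (1->0):
Peg 0: [2, 1]
Peg 1: [4, 3]
Peg 2: [5]
Peg 3: []

After move 3 (0->2):
Peg 0: [2]
Peg 1: [4, 3]
Peg 2: [5, 1]
Peg 3: []

After move 4 (2->1):
Peg 0: [2]
Peg 1: [4, 3, 1]
Peg 2: [5]
Peg 3: []

After move 5 (0->3):
Peg 0: []
Peg 1: [4, 3, 1]
Peg 2: [5]
Peg 3: [2]

After move 6 (1->0):
Peg 0: [1]
Peg 1: [4, 3]
Peg 2: [5]
Peg 3: [2]

After move 7 (3->2):
Peg 0: [1]
Peg 1: [4, 3]
Peg 2: [5, 2]
Peg 3: []

After move 8 (2->3):
Peg 0: [1]
Peg 1: [4, 3]
Peg 2: [5]
Peg 3: [2]

After move 9 (0->3):
Peg 0: []
Peg 1: [4, 3]
Peg 2: [5]
Peg 3: [2, 1]

Answer: Peg 0: []
Peg 1: [4, 3]
Peg 2: [5]
Peg 3: [2, 1]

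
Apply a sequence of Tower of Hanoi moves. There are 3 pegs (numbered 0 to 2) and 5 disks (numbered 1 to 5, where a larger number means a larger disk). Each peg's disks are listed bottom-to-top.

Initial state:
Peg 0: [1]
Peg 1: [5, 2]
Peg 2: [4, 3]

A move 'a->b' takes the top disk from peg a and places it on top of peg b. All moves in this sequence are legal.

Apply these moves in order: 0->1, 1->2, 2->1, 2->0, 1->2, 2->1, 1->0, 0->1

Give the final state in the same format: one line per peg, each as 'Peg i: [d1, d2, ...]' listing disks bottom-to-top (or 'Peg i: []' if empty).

After move 1 (0->1):
Peg 0: []
Peg 1: [5, 2, 1]
Peg 2: [4, 3]

After move 2 (1->2):
Peg 0: []
Peg 1: [5, 2]
Peg 2: [4, 3, 1]

After move 3 (2->1):
Peg 0: []
Peg 1: [5, 2, 1]
Peg 2: [4, 3]

After move 4 (2->0):
Peg 0: [3]
Peg 1: [5, 2, 1]
Peg 2: [4]

After move 5 (1->2):
Peg 0: [3]
Peg 1: [5, 2]
Peg 2: [4, 1]

After move 6 (2->1):
Peg 0: [3]
Peg 1: [5, 2, 1]
Peg 2: [4]

After move 7 (1->0):
Peg 0: [3, 1]
Peg 1: [5, 2]
Peg 2: [4]

After move 8 (0->1):
Peg 0: [3]
Peg 1: [5, 2, 1]
Peg 2: [4]

Answer: Peg 0: [3]
Peg 1: [5, 2, 1]
Peg 2: [4]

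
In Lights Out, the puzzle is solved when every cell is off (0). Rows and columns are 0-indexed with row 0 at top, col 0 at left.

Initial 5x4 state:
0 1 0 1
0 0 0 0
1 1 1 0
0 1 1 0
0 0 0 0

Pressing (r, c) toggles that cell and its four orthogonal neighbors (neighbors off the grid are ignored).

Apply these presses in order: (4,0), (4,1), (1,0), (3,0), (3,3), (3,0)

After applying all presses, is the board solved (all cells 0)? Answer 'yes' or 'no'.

After press 1 at (4,0):
0 1 0 1
0 0 0 0
1 1 1 0
1 1 1 0
1 1 0 0

After press 2 at (4,1):
0 1 0 1
0 0 0 0
1 1 1 0
1 0 1 0
0 0 1 0

After press 3 at (1,0):
1 1 0 1
1 1 0 0
0 1 1 0
1 0 1 0
0 0 1 0

After press 4 at (3,0):
1 1 0 1
1 1 0 0
1 1 1 0
0 1 1 0
1 0 1 0

After press 5 at (3,3):
1 1 0 1
1 1 0 0
1 1 1 1
0 1 0 1
1 0 1 1

After press 6 at (3,0):
1 1 0 1
1 1 0 0
0 1 1 1
1 0 0 1
0 0 1 1

Lights still on: 12

Answer: no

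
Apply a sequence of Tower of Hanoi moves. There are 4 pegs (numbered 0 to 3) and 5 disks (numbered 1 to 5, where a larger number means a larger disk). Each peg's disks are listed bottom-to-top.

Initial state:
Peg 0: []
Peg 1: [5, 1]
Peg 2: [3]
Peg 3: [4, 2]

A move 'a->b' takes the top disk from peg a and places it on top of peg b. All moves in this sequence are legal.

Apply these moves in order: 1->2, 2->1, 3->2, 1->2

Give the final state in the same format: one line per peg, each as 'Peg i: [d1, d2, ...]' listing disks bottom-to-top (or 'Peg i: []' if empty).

Answer: Peg 0: []
Peg 1: [5]
Peg 2: [3, 2, 1]
Peg 3: [4]

Derivation:
After move 1 (1->2):
Peg 0: []
Peg 1: [5]
Peg 2: [3, 1]
Peg 3: [4, 2]

After move 2 (2->1):
Peg 0: []
Peg 1: [5, 1]
Peg 2: [3]
Peg 3: [4, 2]

After move 3 (3->2):
Peg 0: []
Peg 1: [5, 1]
Peg 2: [3, 2]
Peg 3: [4]

After move 4 (1->2):
Peg 0: []
Peg 1: [5]
Peg 2: [3, 2, 1]
Peg 3: [4]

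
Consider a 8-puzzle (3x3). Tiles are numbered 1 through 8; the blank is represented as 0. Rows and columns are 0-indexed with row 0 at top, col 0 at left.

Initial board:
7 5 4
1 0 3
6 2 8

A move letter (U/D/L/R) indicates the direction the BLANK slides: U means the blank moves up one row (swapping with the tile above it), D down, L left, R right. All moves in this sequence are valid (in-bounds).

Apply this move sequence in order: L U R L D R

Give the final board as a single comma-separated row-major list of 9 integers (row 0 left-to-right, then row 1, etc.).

Answer: 7, 5, 4, 1, 0, 3, 6, 2, 8

Derivation:
After move 1 (L):
7 5 4
0 1 3
6 2 8

After move 2 (U):
0 5 4
7 1 3
6 2 8

After move 3 (R):
5 0 4
7 1 3
6 2 8

After move 4 (L):
0 5 4
7 1 3
6 2 8

After move 5 (D):
7 5 4
0 1 3
6 2 8

After move 6 (R):
7 5 4
1 0 3
6 2 8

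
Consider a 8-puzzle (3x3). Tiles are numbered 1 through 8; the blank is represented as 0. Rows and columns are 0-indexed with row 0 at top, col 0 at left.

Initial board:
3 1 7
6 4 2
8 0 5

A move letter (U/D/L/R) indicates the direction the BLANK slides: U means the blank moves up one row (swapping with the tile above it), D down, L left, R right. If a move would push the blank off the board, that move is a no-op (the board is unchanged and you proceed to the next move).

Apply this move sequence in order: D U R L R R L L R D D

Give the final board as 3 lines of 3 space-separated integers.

After move 1 (D):
3 1 7
6 4 2
8 0 5

After move 2 (U):
3 1 7
6 0 2
8 4 5

After move 3 (R):
3 1 7
6 2 0
8 4 5

After move 4 (L):
3 1 7
6 0 2
8 4 5

After move 5 (R):
3 1 7
6 2 0
8 4 5

After move 6 (R):
3 1 7
6 2 0
8 4 5

After move 7 (L):
3 1 7
6 0 2
8 4 5

After move 8 (L):
3 1 7
0 6 2
8 4 5

After move 9 (R):
3 1 7
6 0 2
8 4 5

After move 10 (D):
3 1 7
6 4 2
8 0 5

After move 11 (D):
3 1 7
6 4 2
8 0 5

Answer: 3 1 7
6 4 2
8 0 5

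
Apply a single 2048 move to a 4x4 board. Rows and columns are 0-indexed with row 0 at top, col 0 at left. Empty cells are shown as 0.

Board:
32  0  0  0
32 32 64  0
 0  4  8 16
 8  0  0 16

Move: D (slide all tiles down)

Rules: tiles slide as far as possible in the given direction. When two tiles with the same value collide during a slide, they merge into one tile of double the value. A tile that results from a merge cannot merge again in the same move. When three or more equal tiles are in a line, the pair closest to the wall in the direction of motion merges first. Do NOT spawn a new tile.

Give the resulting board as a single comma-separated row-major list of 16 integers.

Slide down:
col 0: [32, 32, 0, 8] -> [0, 0, 64, 8]
col 1: [0, 32, 4, 0] -> [0, 0, 32, 4]
col 2: [0, 64, 8, 0] -> [0, 0, 64, 8]
col 3: [0, 0, 16, 16] -> [0, 0, 0, 32]

Answer: 0, 0, 0, 0, 0, 0, 0, 0, 64, 32, 64, 0, 8, 4, 8, 32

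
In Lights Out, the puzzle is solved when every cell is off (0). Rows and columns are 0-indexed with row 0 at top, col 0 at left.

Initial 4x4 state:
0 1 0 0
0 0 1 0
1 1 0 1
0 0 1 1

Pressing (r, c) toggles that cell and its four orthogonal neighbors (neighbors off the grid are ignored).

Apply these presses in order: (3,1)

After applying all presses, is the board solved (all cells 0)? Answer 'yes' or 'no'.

After press 1 at (3,1):
0 1 0 0
0 0 1 0
1 0 0 1
1 1 0 1

Lights still on: 7

Answer: no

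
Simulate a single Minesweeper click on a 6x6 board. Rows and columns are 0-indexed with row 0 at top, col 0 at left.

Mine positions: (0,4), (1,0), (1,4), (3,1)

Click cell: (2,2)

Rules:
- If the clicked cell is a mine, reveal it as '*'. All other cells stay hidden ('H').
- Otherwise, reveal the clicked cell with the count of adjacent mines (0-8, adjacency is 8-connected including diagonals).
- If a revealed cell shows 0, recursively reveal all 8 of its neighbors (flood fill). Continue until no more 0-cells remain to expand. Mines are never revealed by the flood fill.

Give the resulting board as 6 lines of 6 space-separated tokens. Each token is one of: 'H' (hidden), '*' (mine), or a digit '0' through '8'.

H H H H H H
H H H H H H
H H 1 H H H
H H H H H H
H H H H H H
H H H H H H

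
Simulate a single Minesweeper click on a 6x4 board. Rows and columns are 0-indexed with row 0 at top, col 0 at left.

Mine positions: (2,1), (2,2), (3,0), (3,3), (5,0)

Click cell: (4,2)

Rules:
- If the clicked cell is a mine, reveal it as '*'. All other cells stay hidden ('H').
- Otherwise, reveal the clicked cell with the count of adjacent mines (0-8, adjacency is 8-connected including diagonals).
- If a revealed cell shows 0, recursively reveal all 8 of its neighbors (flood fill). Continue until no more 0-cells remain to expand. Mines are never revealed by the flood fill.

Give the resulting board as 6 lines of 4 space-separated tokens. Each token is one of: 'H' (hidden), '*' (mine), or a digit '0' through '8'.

H H H H
H H H H
H H H H
H H H H
H H 1 H
H H H H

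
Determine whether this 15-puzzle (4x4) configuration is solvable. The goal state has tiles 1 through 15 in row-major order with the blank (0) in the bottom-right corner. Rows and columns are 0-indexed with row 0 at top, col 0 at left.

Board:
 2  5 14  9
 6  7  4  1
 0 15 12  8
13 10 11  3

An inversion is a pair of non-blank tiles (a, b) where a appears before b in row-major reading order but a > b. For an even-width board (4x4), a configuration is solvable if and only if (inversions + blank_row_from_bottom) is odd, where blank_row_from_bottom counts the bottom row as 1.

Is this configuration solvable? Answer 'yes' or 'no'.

Inversions: 45
Blank is in row 2 (0-indexed from top), which is row 2 counting from the bottom (bottom = 1).
45 + 2 = 47, which is odd, so the puzzle is solvable.

Answer: yes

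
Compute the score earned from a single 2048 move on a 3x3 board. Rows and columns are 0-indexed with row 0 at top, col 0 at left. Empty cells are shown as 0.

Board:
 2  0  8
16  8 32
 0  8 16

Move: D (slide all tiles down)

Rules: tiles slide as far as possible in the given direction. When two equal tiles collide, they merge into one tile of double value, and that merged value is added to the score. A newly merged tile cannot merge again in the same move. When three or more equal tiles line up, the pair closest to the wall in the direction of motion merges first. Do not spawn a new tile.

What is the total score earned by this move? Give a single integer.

Slide down:
col 0: [2, 16, 0] -> [0, 2, 16]  score +0 (running 0)
col 1: [0, 8, 8] -> [0, 0, 16]  score +16 (running 16)
col 2: [8, 32, 16] -> [8, 32, 16]  score +0 (running 16)
Board after move:
 0  0  8
 2  0 32
16 16 16

Answer: 16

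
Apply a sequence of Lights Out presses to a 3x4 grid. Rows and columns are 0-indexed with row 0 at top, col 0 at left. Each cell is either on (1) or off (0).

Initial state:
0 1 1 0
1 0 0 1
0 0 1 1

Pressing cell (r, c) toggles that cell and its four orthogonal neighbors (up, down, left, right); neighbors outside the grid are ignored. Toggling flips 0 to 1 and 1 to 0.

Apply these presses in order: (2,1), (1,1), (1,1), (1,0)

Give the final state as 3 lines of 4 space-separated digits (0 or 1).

Answer: 1 1 1 0
0 0 0 1
0 1 0 1

Derivation:
After press 1 at (2,1):
0 1 1 0
1 1 0 1
1 1 0 1

After press 2 at (1,1):
0 0 1 0
0 0 1 1
1 0 0 1

After press 3 at (1,1):
0 1 1 0
1 1 0 1
1 1 0 1

After press 4 at (1,0):
1 1 1 0
0 0 0 1
0 1 0 1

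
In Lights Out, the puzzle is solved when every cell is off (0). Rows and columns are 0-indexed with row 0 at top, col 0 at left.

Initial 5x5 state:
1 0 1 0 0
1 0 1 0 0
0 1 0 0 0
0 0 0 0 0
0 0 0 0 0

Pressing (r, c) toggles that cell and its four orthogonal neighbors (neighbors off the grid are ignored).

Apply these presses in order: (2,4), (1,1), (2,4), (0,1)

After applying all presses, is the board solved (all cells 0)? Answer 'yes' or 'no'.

Answer: yes

Derivation:
After press 1 at (2,4):
1 0 1 0 0
1 0 1 0 1
0 1 0 1 1
0 0 0 0 1
0 0 0 0 0

After press 2 at (1,1):
1 1 1 0 0
0 1 0 0 1
0 0 0 1 1
0 0 0 0 1
0 0 0 0 0

After press 3 at (2,4):
1 1 1 0 0
0 1 0 0 0
0 0 0 0 0
0 0 0 0 0
0 0 0 0 0

After press 4 at (0,1):
0 0 0 0 0
0 0 0 0 0
0 0 0 0 0
0 0 0 0 0
0 0 0 0 0

Lights still on: 0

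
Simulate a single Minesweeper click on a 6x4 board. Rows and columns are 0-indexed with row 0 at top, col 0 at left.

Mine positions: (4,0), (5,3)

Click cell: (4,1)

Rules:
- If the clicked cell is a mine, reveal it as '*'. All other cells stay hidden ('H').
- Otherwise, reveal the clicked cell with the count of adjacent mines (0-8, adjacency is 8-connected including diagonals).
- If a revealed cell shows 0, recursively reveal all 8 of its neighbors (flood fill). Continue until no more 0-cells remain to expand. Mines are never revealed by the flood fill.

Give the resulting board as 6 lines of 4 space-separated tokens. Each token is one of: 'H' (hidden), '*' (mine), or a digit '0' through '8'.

H H H H
H H H H
H H H H
H H H H
H 1 H H
H H H H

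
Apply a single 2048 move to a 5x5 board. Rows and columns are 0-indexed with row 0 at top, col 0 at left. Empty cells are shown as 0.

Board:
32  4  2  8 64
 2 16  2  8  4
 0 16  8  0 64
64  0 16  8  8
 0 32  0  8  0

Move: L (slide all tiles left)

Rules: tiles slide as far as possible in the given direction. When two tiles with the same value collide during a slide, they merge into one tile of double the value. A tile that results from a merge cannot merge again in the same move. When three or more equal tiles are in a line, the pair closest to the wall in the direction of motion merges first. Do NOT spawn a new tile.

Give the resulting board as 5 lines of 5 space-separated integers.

Answer: 32  4  2  8 64
 2 16  2  8  4
16  8 64  0  0
64 16 16  0  0
32  8  0  0  0

Derivation:
Slide left:
row 0: [32, 4, 2, 8, 64] -> [32, 4, 2, 8, 64]
row 1: [2, 16, 2, 8, 4] -> [2, 16, 2, 8, 4]
row 2: [0, 16, 8, 0, 64] -> [16, 8, 64, 0, 0]
row 3: [64, 0, 16, 8, 8] -> [64, 16, 16, 0, 0]
row 4: [0, 32, 0, 8, 0] -> [32, 8, 0, 0, 0]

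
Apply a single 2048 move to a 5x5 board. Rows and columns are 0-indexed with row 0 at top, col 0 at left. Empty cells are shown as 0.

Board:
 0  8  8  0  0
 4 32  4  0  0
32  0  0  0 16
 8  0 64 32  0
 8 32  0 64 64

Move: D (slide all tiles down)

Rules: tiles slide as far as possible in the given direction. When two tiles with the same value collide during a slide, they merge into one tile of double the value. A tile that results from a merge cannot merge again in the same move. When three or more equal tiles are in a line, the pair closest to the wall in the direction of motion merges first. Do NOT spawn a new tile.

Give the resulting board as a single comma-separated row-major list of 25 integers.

Answer: 0, 0, 0, 0, 0, 0, 0, 0, 0, 0, 4, 0, 8, 0, 0, 32, 8, 4, 32, 16, 16, 64, 64, 64, 64

Derivation:
Slide down:
col 0: [0, 4, 32, 8, 8] -> [0, 0, 4, 32, 16]
col 1: [8, 32, 0, 0, 32] -> [0, 0, 0, 8, 64]
col 2: [8, 4, 0, 64, 0] -> [0, 0, 8, 4, 64]
col 3: [0, 0, 0, 32, 64] -> [0, 0, 0, 32, 64]
col 4: [0, 0, 16, 0, 64] -> [0, 0, 0, 16, 64]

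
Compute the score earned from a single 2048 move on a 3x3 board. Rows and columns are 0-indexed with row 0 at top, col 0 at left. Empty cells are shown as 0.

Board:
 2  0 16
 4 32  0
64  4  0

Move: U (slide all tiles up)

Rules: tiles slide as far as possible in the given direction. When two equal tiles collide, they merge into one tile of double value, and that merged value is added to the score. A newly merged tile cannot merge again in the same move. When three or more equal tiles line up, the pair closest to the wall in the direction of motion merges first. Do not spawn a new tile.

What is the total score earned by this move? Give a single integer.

Slide up:
col 0: [2, 4, 64] -> [2, 4, 64]  score +0 (running 0)
col 1: [0, 32, 4] -> [32, 4, 0]  score +0 (running 0)
col 2: [16, 0, 0] -> [16, 0, 0]  score +0 (running 0)
Board after move:
 2 32 16
 4  4  0
64  0  0

Answer: 0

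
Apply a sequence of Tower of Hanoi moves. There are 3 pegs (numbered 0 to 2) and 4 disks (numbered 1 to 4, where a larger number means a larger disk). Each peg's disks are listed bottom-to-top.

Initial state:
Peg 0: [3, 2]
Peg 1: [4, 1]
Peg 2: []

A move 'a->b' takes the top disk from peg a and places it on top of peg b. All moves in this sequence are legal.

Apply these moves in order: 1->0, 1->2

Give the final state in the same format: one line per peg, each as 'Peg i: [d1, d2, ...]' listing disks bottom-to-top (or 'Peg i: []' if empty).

After move 1 (1->0):
Peg 0: [3, 2, 1]
Peg 1: [4]
Peg 2: []

After move 2 (1->2):
Peg 0: [3, 2, 1]
Peg 1: []
Peg 2: [4]

Answer: Peg 0: [3, 2, 1]
Peg 1: []
Peg 2: [4]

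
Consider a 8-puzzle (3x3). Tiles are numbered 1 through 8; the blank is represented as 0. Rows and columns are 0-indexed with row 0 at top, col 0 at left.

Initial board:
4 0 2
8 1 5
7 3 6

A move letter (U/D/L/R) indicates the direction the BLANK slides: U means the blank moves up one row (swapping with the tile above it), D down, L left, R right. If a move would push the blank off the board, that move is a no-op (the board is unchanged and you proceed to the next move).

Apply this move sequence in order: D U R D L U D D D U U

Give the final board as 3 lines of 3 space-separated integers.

After move 1 (D):
4 1 2
8 0 5
7 3 6

After move 2 (U):
4 0 2
8 1 5
7 3 6

After move 3 (R):
4 2 0
8 1 5
7 3 6

After move 4 (D):
4 2 5
8 1 0
7 3 6

After move 5 (L):
4 2 5
8 0 1
7 3 6

After move 6 (U):
4 0 5
8 2 1
7 3 6

After move 7 (D):
4 2 5
8 0 1
7 3 6

After move 8 (D):
4 2 5
8 3 1
7 0 6

After move 9 (D):
4 2 5
8 3 1
7 0 6

After move 10 (U):
4 2 5
8 0 1
7 3 6

After move 11 (U):
4 0 5
8 2 1
7 3 6

Answer: 4 0 5
8 2 1
7 3 6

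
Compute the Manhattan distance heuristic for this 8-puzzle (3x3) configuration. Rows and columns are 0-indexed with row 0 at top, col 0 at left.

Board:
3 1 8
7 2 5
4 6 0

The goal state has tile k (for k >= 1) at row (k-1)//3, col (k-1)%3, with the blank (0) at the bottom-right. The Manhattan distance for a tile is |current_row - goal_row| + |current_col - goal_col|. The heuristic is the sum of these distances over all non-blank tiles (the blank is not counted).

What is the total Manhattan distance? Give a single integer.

Answer: 12

Derivation:
Tile 3: (0,0)->(0,2) = 2
Tile 1: (0,1)->(0,0) = 1
Tile 8: (0,2)->(2,1) = 3
Tile 7: (1,0)->(2,0) = 1
Tile 2: (1,1)->(0,1) = 1
Tile 5: (1,2)->(1,1) = 1
Tile 4: (2,0)->(1,0) = 1
Tile 6: (2,1)->(1,2) = 2
Sum: 2 + 1 + 3 + 1 + 1 + 1 + 1 + 2 = 12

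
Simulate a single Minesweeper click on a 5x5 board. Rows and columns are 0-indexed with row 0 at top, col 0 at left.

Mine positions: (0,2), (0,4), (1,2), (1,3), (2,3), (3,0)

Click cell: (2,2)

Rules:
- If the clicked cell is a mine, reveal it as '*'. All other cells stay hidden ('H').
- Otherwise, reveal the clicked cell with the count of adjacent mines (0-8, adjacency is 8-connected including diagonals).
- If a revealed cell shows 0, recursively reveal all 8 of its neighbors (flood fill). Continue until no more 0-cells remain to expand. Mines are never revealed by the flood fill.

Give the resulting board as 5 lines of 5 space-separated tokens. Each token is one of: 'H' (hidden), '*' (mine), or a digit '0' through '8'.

H H H H H
H H H H H
H H 3 H H
H H H H H
H H H H H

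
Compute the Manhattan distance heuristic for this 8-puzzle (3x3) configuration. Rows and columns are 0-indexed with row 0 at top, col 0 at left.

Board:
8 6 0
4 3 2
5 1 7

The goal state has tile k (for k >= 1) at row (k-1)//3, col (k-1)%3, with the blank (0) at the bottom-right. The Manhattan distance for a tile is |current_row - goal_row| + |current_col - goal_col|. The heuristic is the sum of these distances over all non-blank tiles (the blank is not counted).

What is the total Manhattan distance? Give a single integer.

Answer: 16

Derivation:
Tile 8: (0,0)->(2,1) = 3
Tile 6: (0,1)->(1,2) = 2
Tile 4: (1,0)->(1,0) = 0
Tile 3: (1,1)->(0,2) = 2
Tile 2: (1,2)->(0,1) = 2
Tile 5: (2,0)->(1,1) = 2
Tile 1: (2,1)->(0,0) = 3
Tile 7: (2,2)->(2,0) = 2
Sum: 3 + 2 + 0 + 2 + 2 + 2 + 3 + 2 = 16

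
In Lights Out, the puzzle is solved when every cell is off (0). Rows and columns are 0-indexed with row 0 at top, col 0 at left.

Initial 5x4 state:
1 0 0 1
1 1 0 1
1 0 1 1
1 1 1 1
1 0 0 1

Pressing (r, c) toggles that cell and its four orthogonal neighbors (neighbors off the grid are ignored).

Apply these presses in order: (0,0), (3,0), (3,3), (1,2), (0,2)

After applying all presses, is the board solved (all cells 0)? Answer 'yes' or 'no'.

Answer: yes

Derivation:
After press 1 at (0,0):
0 1 0 1
0 1 0 1
1 0 1 1
1 1 1 1
1 0 0 1

After press 2 at (3,0):
0 1 0 1
0 1 0 1
0 0 1 1
0 0 1 1
0 0 0 1

After press 3 at (3,3):
0 1 0 1
0 1 0 1
0 0 1 0
0 0 0 0
0 0 0 0

After press 4 at (1,2):
0 1 1 1
0 0 1 0
0 0 0 0
0 0 0 0
0 0 0 0

After press 5 at (0,2):
0 0 0 0
0 0 0 0
0 0 0 0
0 0 0 0
0 0 0 0

Lights still on: 0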